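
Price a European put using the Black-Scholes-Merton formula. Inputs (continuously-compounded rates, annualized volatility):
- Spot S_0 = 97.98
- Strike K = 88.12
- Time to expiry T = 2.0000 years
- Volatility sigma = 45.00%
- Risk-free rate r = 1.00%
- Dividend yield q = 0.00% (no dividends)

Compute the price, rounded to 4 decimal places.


Answer: Price = 17.6454

Derivation:
d1 = (ln(S/K) + (r - q + 0.5*sigma^2) * T) / (sigma * sqrt(T)) = 0.51628829
d2 = d1 - sigma * sqrt(T) = -0.12010782
exp(-rT) = 0.98019867; exp(-qT) = 1.00000000
P = K * exp(-rT) * N(-d2) - S_0 * exp(-qT) * N(-d1)
N(-d1) = 0.30282654; N(-d2) = 0.54780113
P = 88.1200 * 0.98019867 * 0.54780113 - 97.9800 * 1.00000000 * 0.30282654 = 17.6454


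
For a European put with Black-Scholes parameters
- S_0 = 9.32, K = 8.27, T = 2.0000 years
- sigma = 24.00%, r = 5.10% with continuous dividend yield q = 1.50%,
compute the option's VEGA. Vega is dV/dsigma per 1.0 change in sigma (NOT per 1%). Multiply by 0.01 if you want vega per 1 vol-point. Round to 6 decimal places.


Answer: Vega = 3.897827

Derivation:
d1 = 0.7340007617; d2 = 0.3945895067
phi(d1) = 0.3047336714; exp(-qT) = 0.9704455335; exp(-rT) = 0.9030295517
Vega = S * exp(-qT) * phi(d1) * sqrt(T) = 9.3200 * 0.9704455335 * 0.3047336714 * 1.4142135624 = 3.897827


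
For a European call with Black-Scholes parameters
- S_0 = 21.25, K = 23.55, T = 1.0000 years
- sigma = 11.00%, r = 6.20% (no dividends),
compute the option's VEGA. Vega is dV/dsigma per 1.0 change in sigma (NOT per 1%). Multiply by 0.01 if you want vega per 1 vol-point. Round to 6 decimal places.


Answer: Vega = 8.065601

Derivation:
d1 = -0.3156265917; d2 = -0.4256265917
phi(d1) = 0.3795577173; exp(-qT) = 1.0000000000; exp(-rT) = 0.9398828868
Vega = S * exp(-qT) * phi(d1) * sqrt(T) = 21.2500 * 1.0000000000 * 0.3795577173 * 1.0000000000 = 8.065601


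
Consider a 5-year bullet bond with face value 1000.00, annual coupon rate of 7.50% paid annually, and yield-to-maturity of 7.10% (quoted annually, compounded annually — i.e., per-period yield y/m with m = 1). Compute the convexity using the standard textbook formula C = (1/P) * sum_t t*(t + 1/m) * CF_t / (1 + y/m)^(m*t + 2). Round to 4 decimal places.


Coupon per period c = face * coupon_rate / m = 75.000000
Periods per year m = 1; per-period yield y/m = 0.071000
Number of cashflows N = 5
Cashflows (t years, CF_t, discount factor 1/(1+y/m)^(m*t), PV):
  t = 1.0000: CF_t = 75.000000, DF = 0.933707, PV = 70.028011
  t = 2.0000: CF_t = 75.000000, DF = 0.871808, PV = 65.385631
  t = 3.0000: CF_t = 75.000000, DF = 0.814013, PV = 61.051010
  t = 4.0000: CF_t = 75.000000, DF = 0.760050, PV = 57.003744
  t = 5.0000: CF_t = 1075.000000, DF = 0.709664, PV = 762.888573
Price P = sum_t PV_t = 1016.356970
Convexity numerator sum_t t*(t + 1/m) * CF_t / (1+y/m)^(m*t + 2):
  t = 1.0000: term = 122.102019
  t = 2.0000: term = 342.022463
  t = 3.0000: term = 638.697410
  t = 4.0000: term = 993.926876
  t = 5.0000: term = 19952.780419
Convexity = (1/P) * sum = 22049.529187 / 1016.356970 = 21.694670

Answer: Convexity = 21.6947


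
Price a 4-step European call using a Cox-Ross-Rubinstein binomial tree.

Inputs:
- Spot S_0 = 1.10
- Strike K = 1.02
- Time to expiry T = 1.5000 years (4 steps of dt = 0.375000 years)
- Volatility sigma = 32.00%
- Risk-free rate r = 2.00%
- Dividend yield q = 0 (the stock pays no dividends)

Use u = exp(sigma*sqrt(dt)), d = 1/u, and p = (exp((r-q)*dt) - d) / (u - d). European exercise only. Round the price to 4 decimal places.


Answer: Price = V(0,0) = 0.2248

Derivation:
dt = T/N = 0.375000
u = exp(sigma*sqrt(dt)) = 1.216477; d = 1/u = 0.822046
p = (exp((r-q)*dt) - d) / (u - d) = 0.470253
Discount per step: exp(-r*dt) = 0.992528
Stock lattice S(k, i) with i counting down-moves:
  k=0: S(0,0) = 1.1000
  k=1: S(1,0) = 1.3381; S(1,1) = 0.9043
  k=2: S(2,0) = 1.6278; S(2,1) = 1.1000; S(2,2) = 0.7433
  k=3: S(3,0) = 1.9802; S(3,1) = 1.3381; S(3,2) = 0.9043; S(3,3) = 0.6111
  k=4: S(4,0) = 2.4088; S(4,1) = 1.6278; S(4,2) = 1.1000; S(4,3) = 0.7433; S(4,4) = 0.5023
Terminal payoffs V(N, i) = max(S_T - K, 0):
  V(4,0) = 1.388844; V(4,1) = 0.607799; V(4,2) = 0.080000; V(4,3) = 0.000000; V(4,4) = 0.000000
Backward induction: V(k, i) = exp(-r*dt) * [p * V(k+1, i) + (1-p) * V(k+1, i+1)].
  V(3,0) = exp(-r*dt) * [p*1.388844 + (1-p)*0.607799] = 0.967801
  V(3,1) = exp(-r*dt) * [p*0.607799 + (1-p)*0.080000] = 0.325746
  V(3,2) = exp(-r*dt) * [p*0.080000 + (1-p)*0.000000] = 0.037339
  V(3,3) = exp(-r*dt) * [p*0.000000 + (1-p)*0.000000] = 0.000000
  V(2,0) = exp(-r*dt) * [p*0.967801 + (1-p)*0.325746] = 0.622984
  V(2,1) = exp(-r*dt) * [p*0.325746 + (1-p)*0.037339] = 0.171671
  V(2,2) = exp(-r*dt) * [p*0.037339 + (1-p)*0.000000] = 0.017428
  V(1,0) = exp(-r*dt) * [p*0.622984 + (1-p)*0.171671] = 0.381034
  V(1,1) = exp(-r*dt) * [p*0.171671 + (1-p)*0.017428] = 0.089289
  V(0,0) = exp(-r*dt) * [p*0.381034 + (1-p)*0.089289] = 0.224790


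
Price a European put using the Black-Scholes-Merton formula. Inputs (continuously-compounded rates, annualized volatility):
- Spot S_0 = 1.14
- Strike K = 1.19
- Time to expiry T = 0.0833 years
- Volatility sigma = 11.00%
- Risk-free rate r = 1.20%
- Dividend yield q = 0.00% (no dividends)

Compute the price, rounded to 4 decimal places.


d1 = (ln(S/K) + (r - q + 0.5*sigma^2) * T) / (sigma * sqrt(T)) = -1.30469928
d2 = d1 - sigma * sqrt(T) = -1.33644720
exp(-rT) = 0.99900090; exp(-qT) = 1.00000000
P = K * exp(-rT) * N(-d2) - S_0 * exp(-qT) * N(-d1)
N(-d1) = 0.90400237; N(-d2) = 0.90929843
P = 1.1900 * 0.99900090 * 0.90929843 - 1.1400 * 1.00000000 * 0.90400237 = 0.0504

Answer: Price = 0.0504


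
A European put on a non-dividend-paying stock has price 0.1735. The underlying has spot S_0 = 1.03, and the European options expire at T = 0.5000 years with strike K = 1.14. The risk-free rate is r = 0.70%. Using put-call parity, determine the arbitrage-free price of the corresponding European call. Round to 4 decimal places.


Answer: Call price = 0.0675

Derivation:
Put-call parity: C - P = S_0 * exp(-qT) - K * exp(-rT).
S_0 * exp(-qT) = 1.0300 * 1.00000000 = 1.03000000
K * exp(-rT) = 1.1400 * 0.99650612 = 1.13601697
C = P + S*exp(-qT) - K*exp(-rT)
C = 0.1735 + 1.03000000 - 1.13601697 = 0.0675


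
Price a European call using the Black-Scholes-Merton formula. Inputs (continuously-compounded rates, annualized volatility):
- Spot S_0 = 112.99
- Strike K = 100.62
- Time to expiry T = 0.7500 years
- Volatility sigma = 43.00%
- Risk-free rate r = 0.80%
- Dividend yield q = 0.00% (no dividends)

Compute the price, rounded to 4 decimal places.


d1 = (ln(S/K) + (r - q + 0.5*sigma^2) * T) / (sigma * sqrt(T)) = 0.51366927
d2 = d1 - sigma * sqrt(T) = 0.14127835
exp(-rT) = 0.99401796; exp(-qT) = 1.00000000
C = S_0 * exp(-qT) * N(d1) - K * exp(-rT) * N(d2)
N(d1) = 0.69625838; N(d2) = 0.55617497
C = 112.9900 * 1.00000000 * 0.69625838 - 100.6200 * 0.99401796 * 0.55617497 = 23.0427

Answer: Price = 23.0427


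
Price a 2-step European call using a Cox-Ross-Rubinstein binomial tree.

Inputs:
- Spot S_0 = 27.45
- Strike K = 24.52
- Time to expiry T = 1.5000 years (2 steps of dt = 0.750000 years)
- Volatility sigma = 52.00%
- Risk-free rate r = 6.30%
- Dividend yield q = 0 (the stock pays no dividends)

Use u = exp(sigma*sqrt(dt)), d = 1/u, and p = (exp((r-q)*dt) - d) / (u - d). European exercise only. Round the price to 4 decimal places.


Answer: Price = V(0,0) = 8.9382

Derivation:
dt = T/N = 0.750000
u = exp(sigma*sqrt(dt)) = 1.568835; d = 1/u = 0.637416
p = (exp((r-q)*dt) - d) / (u - d) = 0.441228
Discount per step: exp(-r*dt) = 0.953849
Stock lattice S(k, i) with i counting down-moves:
  k=0: S(0,0) = 27.4500
  k=1: S(1,0) = 43.0645; S(1,1) = 17.4971
  k=2: S(2,0) = 67.5611; S(2,1) = 27.4500; S(2,2) = 11.1529
Terminal payoffs V(N, i) = max(S_T - K, 0):
  V(2,0) = 43.041114; V(2,1) = 2.930000; V(2,2) = 0.000000
Backward induction: V(k, i) = exp(-r*dt) * [p * V(k+1, i) + (1-p) * V(k+1, i+1)].
  V(1,0) = exp(-r*dt) * [p*43.041114 + (1-p)*2.930000] = 19.676141
  V(1,1) = exp(-r*dt) * [p*2.930000 + (1-p)*0.000000] = 1.233134
  V(0,0) = exp(-r*dt) * [p*19.676141 + (1-p)*1.233134] = 8.938240


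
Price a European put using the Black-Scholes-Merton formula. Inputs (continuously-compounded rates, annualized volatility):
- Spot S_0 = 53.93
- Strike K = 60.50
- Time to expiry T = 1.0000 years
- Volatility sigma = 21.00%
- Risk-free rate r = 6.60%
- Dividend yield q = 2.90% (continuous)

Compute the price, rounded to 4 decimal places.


d1 = (ln(S/K) + (r - q + 0.5*sigma^2) * T) / (sigma * sqrt(T)) = -0.26622122
d2 = d1 - sigma * sqrt(T) = -0.47622122
exp(-rT) = 0.93613086; exp(-qT) = 0.97141646
P = K * exp(-rT) * N(-d2) - S_0 * exp(-qT) * N(-d1)
N(-d1) = 0.60496558; N(-d2) = 0.68304161
P = 60.5000 * 0.93613086 * 0.68304161 - 53.9300 * 0.97141646 * 0.60496558 = 6.9915

Answer: Price = 6.9915


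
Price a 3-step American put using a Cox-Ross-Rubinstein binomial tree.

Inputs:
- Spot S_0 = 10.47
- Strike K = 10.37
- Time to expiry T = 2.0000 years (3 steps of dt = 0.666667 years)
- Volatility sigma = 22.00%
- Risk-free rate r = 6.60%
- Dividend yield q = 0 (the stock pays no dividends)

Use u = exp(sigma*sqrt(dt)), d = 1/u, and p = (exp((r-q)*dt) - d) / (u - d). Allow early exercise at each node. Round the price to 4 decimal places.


dt = T/N = 0.666667
u = exp(sigma*sqrt(dt)) = 1.196774; d = 1/u = 0.835580
p = (exp((r-q)*dt) - d) / (u - d) = 0.579751
Discount per step: exp(-r*dt) = 0.956954
Stock lattice S(k, i) with i counting down-moves:
  k=0: S(0,0) = 10.4700
  k=1: S(1,0) = 12.5302; S(1,1) = 8.7485
  k=2: S(2,0) = 14.9958; S(2,1) = 10.4700; S(2,2) = 7.3101
  k=3: S(3,0) = 17.9466; S(3,1) = 12.5302; S(3,2) = 8.7485; S(3,3) = 6.1082
Terminal payoffs V(N, i) = max(K - S_T, 0):
  V(3,0) = 0.000000; V(3,1) = 0.000000; V(3,2) = 1.621478; V(3,3) = 4.261836
Backward induction: V(k, i) = exp(-r*dt) * [p * V(k+1, i) + (1-p) * V(k+1, i+1)]; then take max(V_cont, immediate exercise) for American.
  V(2,0) = exp(-r*dt) * [p*0.000000 + (1-p)*0.000000] = 0.000000; exercise = 0.000000; V(2,0) = max -> 0.000000
  V(2,1) = exp(-r*dt) * [p*0.000000 + (1-p)*1.621478] = 0.652092; exercise = 0.000000; V(2,1) = max -> 0.652092
  V(2,2) = exp(-r*dt) * [p*1.621478 + (1-p)*4.261836] = 2.613523; exercise = 3.059910; V(2,2) = max -> 3.059910
  V(1,0) = exp(-r*dt) * [p*0.000000 + (1-p)*0.652092] = 0.262244; exercise = 0.000000; V(1,0) = max -> 0.262244
  V(1,1) = exp(-r*dt) * [p*0.652092 + (1-p)*3.059910] = 1.592347; exercise = 1.621478; V(1,1) = max -> 1.621478
  V(0,0) = exp(-r*dt) * [p*0.262244 + (1-p)*1.621478] = 0.797584; exercise = 0.000000; V(0,0) = max -> 0.797584

Answer: Price = V(0,0) = 0.7976


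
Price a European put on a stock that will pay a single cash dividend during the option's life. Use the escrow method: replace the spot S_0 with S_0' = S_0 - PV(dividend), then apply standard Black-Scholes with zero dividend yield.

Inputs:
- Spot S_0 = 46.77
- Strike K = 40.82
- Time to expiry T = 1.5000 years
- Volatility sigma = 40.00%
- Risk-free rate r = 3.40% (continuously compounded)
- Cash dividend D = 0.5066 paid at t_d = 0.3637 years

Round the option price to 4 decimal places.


Answer: Price = 5.0053

Derivation:
PV(D) = D * exp(-r * t_d) = 0.5066 * 0.98771034 = 0.50037406
S_0' = S_0 - PV(D) = 46.7700 - 0.50037406 = 46.26962594
d1 = (ln(S_0'/K) + (r + sigma^2/2)*T) / (sigma*sqrt(T)) = 0.60484752
d2 = d1 - sigma*sqrt(T) = 0.11494958
exp(-rT) = 0.95027867
N(-d1) = 0.27264016; N(-d2) = 0.45424254
P = K * exp(-rT) * N(-d2) - S_0' * N(-d1) = 40.8200 * 0.95027867 * 0.45424254 - 46.26962594 * 0.27264016 = 5.0053


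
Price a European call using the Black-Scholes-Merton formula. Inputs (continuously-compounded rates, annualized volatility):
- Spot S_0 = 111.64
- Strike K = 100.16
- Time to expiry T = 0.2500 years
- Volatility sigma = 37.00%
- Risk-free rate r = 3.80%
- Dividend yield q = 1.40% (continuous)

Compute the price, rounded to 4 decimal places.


Answer: Price = 15.2079

Derivation:
d1 = (ln(S/K) + (r - q + 0.5*sigma^2) * T) / (sigma * sqrt(T)) = 0.71147568
d2 = d1 - sigma * sqrt(T) = 0.52647568
exp(-rT) = 0.99054498; exp(-qT) = 0.99650612
C = S_0 * exp(-qT) * N(d1) - K * exp(-rT) * N(d2)
N(d1) = 0.76160524; N(d2) = 0.70072113
C = 111.6400 * 0.99650612 * 0.76160524 - 100.1600 * 0.99054498 * 0.70072113 = 15.2079


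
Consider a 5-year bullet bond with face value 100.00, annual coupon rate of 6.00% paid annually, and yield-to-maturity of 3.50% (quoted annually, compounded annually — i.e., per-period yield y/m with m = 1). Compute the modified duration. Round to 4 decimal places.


Coupon per period c = face * coupon_rate / m = 6.000000
Periods per year m = 1; per-period yield y/m = 0.035000
Number of cashflows N = 5
Cashflows (t years, CF_t, discount factor 1/(1+y/m)^(m*t), PV):
  t = 1.0000: CF_t = 6.000000, DF = 0.966184, PV = 5.797101
  t = 2.0000: CF_t = 6.000000, DF = 0.933511, PV = 5.601064
  t = 3.0000: CF_t = 6.000000, DF = 0.901943, PV = 5.411656
  t = 4.0000: CF_t = 6.000000, DF = 0.871442, PV = 5.228653
  t = 5.0000: CF_t = 106.000000, DF = 0.841973, PV = 89.249156
Price P = sum_t PV_t = 111.287631
First compute Macaulay numerator sum_t t * PV_t:
  t * PV_t at t = 1.0000: 5.797101
  t * PV_t at t = 2.0000: 11.202128
  t * PV_t at t = 3.0000: 16.234969
  t * PV_t at t = 4.0000: 20.914613
  t * PV_t at t = 5.0000: 446.245778
Macaulay duration D = 500.394590 / 111.287631 = 4.496408
Modified duration = D / (1 + y/m) = 4.496408 / (1 + 0.035000) = 4.344356

Answer: Modified duration = 4.3444


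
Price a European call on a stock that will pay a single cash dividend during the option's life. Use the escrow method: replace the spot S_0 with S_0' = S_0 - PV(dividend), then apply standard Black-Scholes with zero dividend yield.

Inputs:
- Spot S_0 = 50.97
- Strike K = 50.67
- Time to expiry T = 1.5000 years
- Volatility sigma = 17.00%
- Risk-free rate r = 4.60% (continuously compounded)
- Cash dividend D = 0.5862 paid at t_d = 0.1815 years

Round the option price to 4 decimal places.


Answer: Price = 5.7837

Derivation:
PV(D) = D * exp(-r * t_d) = 0.5862 * 0.99168576 = 0.58132619
S_0' = S_0 - PV(D) = 50.9700 - 0.58132619 = 50.38867381
d1 = (ln(S_0'/K) + (r + sigma^2/2)*T) / (sigma*sqrt(T)) = 0.40876415
d2 = d1 - sigma*sqrt(T) = 0.20055752
exp(-rT) = 0.93332668
N(d1) = 0.65864362; N(d2) = 0.57947771
C = S_0' * N(d1) - K * exp(-rT) * N(d2) = 50.38867381 * 0.65864362 - 50.6700 * 0.93332668 * 0.57947771 = 5.7837


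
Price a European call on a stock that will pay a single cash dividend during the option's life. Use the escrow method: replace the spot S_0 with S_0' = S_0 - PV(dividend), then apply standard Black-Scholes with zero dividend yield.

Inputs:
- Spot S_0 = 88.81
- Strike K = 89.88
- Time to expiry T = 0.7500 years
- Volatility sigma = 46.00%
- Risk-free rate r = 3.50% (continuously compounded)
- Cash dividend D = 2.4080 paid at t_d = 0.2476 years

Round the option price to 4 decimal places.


Answer: Price = 13.1766

Derivation:
PV(D) = D * exp(-r * t_d) = 2.4080 * 0.99137144 = 2.38722243
S_0' = S_0 - PV(D) = 88.8100 - 2.38722243 = 86.42277757
d1 = (ln(S_0'/K) + (r + sigma^2/2)*T) / (sigma*sqrt(T)) = 0.16661782
d2 = d1 - sigma*sqrt(T) = -0.23175386
exp(-rT) = 0.97409154
N(d1) = 0.56616462; N(d2) = 0.40836460
C = S_0' * N(d1) - K * exp(-rT) * N(d2) = 86.42277757 * 0.56616462 - 89.8800 * 0.97409154 * 0.40836460 = 13.1766


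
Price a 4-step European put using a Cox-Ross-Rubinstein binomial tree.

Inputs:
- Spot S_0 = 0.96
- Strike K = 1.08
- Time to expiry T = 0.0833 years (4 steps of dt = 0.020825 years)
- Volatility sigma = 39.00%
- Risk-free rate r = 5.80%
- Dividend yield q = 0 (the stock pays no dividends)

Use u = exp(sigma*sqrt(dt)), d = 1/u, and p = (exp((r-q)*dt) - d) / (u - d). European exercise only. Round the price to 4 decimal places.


Answer: Price = V(0,0) = 0.1222

Derivation:
dt = T/N = 0.020825
u = exp(sigma*sqrt(dt)) = 1.057894; d = 1/u = 0.945274
p = (exp((r-q)*dt) - d) / (u - d) = 0.496665
Discount per step: exp(-r*dt) = 0.998793
Stock lattice S(k, i) with i counting down-moves:
  k=0: S(0,0) = 0.9600
  k=1: S(1,0) = 1.0156; S(1,1) = 0.9075
  k=2: S(2,0) = 1.0744; S(2,1) = 0.9600; S(2,2) = 0.8578
  k=3: S(3,0) = 1.1366; S(3,1) = 1.0156; S(3,2) = 0.9075; S(3,3) = 0.8109
  k=4: S(4,0) = 1.2024; S(4,1) = 1.0744; S(4,2) = 0.9600; S(4,3) = 0.8578; S(4,4) = 0.7665
Terminal payoffs V(N, i) = max(K - S_T, 0):
  V(4,0) = 0.000000; V(4,1) = 0.005625; V(4,2) = 0.120000; V(4,3) = 0.222199; V(4,4) = 0.313518
Backward induction: V(k, i) = exp(-r*dt) * [p * V(k+1, i) + (1-p) * V(k+1, i+1)].
  V(3,0) = exp(-r*dt) * [p*0.000000 + (1-p)*0.005625] = 0.002828
  V(3,1) = exp(-r*dt) * [p*0.005625 + (1-p)*0.120000] = 0.063118
  V(3,2) = exp(-r*dt) * [p*0.120000 + (1-p)*0.222199] = 0.171233
  V(3,3) = exp(-r*dt) * [p*0.222199 + (1-p)*0.313518] = 0.267839
  V(2,0) = exp(-r*dt) * [p*0.002828 + (1-p)*0.063118] = 0.033134
  V(2,1) = exp(-r*dt) * [p*0.063118 + (1-p)*0.171233] = 0.117394
  V(2,2) = exp(-r*dt) * [p*0.171233 + (1-p)*0.267839] = 0.219593
  V(1,0) = exp(-r*dt) * [p*0.033134 + (1-p)*0.117394] = 0.075454
  V(1,1) = exp(-r*dt) * [p*0.117394 + (1-p)*0.219593] = 0.168631
  V(0,0) = exp(-r*dt) * [p*0.075454 + (1-p)*0.168631] = 0.122205


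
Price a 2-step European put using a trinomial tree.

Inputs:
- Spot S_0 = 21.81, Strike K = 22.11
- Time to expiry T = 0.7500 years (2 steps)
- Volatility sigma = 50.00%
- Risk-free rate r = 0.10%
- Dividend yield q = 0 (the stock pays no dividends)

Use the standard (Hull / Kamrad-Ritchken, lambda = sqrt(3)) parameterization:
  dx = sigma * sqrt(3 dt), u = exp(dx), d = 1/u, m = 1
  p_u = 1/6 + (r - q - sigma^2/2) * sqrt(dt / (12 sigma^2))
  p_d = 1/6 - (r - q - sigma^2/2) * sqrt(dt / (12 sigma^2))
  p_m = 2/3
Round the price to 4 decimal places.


Answer: Price = V(0,0) = 3.3952

Derivation:
dt = T/N = 0.375000; dx = sigma*sqrt(3*dt) = 0.530330
u = exp(dx) = 1.699493; d = 1/u = 0.588411
p_u = 0.122826, p_m = 0.666667, p_d = 0.210507
Discount per step: exp(-r*dt) = 0.999625
Stock lattice S(k, j) with j the centered position index:
  k=0: S(0,+0) = 21.8100
  k=1: S(1,-1) = 12.8332; S(1,+0) = 21.8100; S(1,+1) = 37.0659
  k=2: S(2,-2) = 7.5512; S(2,-1) = 12.8332; S(2,+0) = 21.8100; S(2,+1) = 37.0659; S(2,+2) = 62.9933
Terminal payoffs V(N, j) = max(K - S_T, 0):
  V(2,-2) = 14.558786; V(2,-1) = 9.276762; V(2,+0) = 0.300000; V(2,+1) = 0.000000; V(2,+2) = 0.000000
Backward induction: V(k, j) = exp(-r*dt) * [p_u * V(k+1, j+1) + p_m * V(k+1, j) + p_d * V(k+1, j-1)]
  V(1,-1) = exp(-r*dt) * [p_u*0.300000 + p_m*9.276762 + p_d*14.558786] = 9.282605
  V(1,+0) = exp(-r*dt) * [p_u*0.000000 + p_m*0.300000 + p_d*9.276762] = 2.152019
  V(1,+1) = exp(-r*dt) * [p_u*0.000000 + p_m*0.000000 + p_d*0.300000] = 0.063129
  V(0,+0) = exp(-r*dt) * [p_u*0.063129 + p_m*2.152019 + p_d*9.282605] = 3.395216


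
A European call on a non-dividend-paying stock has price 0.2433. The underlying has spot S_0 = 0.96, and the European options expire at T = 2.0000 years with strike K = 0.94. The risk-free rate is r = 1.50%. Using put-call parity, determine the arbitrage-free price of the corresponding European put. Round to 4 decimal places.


Answer: Put price = 0.1955

Derivation:
Put-call parity: C - P = S_0 * exp(-qT) - K * exp(-rT).
S_0 * exp(-qT) = 0.9600 * 1.00000000 = 0.96000000
K * exp(-rT) = 0.9400 * 0.97044553 = 0.91221880
P = C - S*exp(-qT) + K*exp(-rT)
P = 0.2433 - 0.96000000 + 0.91221880 = 0.1955


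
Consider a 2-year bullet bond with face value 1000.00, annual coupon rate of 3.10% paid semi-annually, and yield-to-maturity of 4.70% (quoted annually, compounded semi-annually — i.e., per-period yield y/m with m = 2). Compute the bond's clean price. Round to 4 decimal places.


Answer: Price = 969.7951

Derivation:
Coupon per period c = face * coupon_rate / m = 15.500000
Periods per year m = 2; per-period yield y/m = 0.023500
Number of cashflows N = 4
Cashflows (t years, CF_t, discount factor 1/(1+y/m)^(m*t), PV):
  t = 0.5000: CF_t = 15.500000, DF = 0.977040, PV = 15.144113
  t = 1.0000: CF_t = 15.500000, DF = 0.954606, PV = 14.796398
  t = 1.5000: CF_t = 15.500000, DF = 0.932688, PV = 14.456666
  t = 2.0000: CF_t = 1015.500000, DF = 0.911273, PV = 925.397964
Price P = sum_t PV_t = 969.795142


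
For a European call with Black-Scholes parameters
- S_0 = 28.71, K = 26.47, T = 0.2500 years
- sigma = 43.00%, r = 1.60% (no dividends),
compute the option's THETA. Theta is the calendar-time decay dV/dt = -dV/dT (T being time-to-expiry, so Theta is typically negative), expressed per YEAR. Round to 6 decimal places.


Answer: Theta = -4.596646

Derivation:
d1 = 0.5039347809; d2 = 0.2889347809
phi(d1) = 0.3513706377; exp(-qT) = 1.0000000000; exp(-rT) = 0.9960079893
Theta = -S*exp(-qT)*phi(d1)*sigma/(2*sqrt(T)) - r*K*exp(-rT)*N(d2) + q*S*exp(-qT)*N(d1)
N(d1) = 0.6928463958; N(d2) = 0.6136843565; sqrt(T) = 0.5000000000
Term 1 = -28.7100 * 1.0000000000 * 0.3513706377 * 0.4300 / (2 * 0.5000000000) = -4.3377759336
Term 2 = -0.0160 * 26.4700 * 0.9960079893 * 0.6136843565 = -0.2588700447
Term 3 = 0 (no dividend yield, q = 0)
Theta = -4.3377759336 + (-0.2588700447) + (0.0000000000) = -4.596646


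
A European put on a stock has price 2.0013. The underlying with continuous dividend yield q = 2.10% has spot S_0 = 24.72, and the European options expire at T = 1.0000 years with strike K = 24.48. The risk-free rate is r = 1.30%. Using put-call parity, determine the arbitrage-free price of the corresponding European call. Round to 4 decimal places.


Put-call parity: C - P = S_0 * exp(-qT) - K * exp(-rT).
S_0 * exp(-qT) = 24.7200 * 0.97921896 = 24.20629280
K * exp(-rT) = 24.4800 * 0.98708414 = 24.16381963
C = P + S*exp(-qT) - K*exp(-rT)
C = 2.0013 + 24.20629280 - 24.16381963 = 2.0438

Answer: Call price = 2.0438


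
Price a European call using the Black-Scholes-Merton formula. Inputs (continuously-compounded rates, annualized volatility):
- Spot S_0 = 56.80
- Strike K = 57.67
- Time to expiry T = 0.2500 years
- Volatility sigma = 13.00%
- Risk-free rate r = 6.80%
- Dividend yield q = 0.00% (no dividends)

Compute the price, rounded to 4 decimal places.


d1 = (ln(S/K) + (r - q + 0.5*sigma^2) * T) / (sigma * sqrt(T)) = 0.06018028
d2 = d1 - sigma * sqrt(T) = -0.00481972
exp(-rT) = 0.98314368; exp(-qT) = 1.00000000
C = S_0 * exp(-qT) * N(d1) - K * exp(-rT) * N(d2)
N(d1) = 0.52399397; N(d2) = 0.49807722
C = 56.8000 * 1.00000000 * 0.52399397 - 57.6700 * 0.98314368 * 0.49807722 = 1.5229

Answer: Price = 1.5229


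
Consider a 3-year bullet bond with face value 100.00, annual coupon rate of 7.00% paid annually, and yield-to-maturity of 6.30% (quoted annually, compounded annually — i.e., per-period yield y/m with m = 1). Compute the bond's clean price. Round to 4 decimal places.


Answer: Price = 101.8608

Derivation:
Coupon per period c = face * coupon_rate / m = 7.000000
Periods per year m = 1; per-period yield y/m = 0.063000
Number of cashflows N = 3
Cashflows (t years, CF_t, discount factor 1/(1+y/m)^(m*t), PV):
  t = 1.0000: CF_t = 7.000000, DF = 0.940734, PV = 6.585136
  t = 2.0000: CF_t = 7.000000, DF = 0.884980, PV = 6.194860
  t = 3.0000: CF_t = 107.000000, DF = 0.832531, PV = 89.080774
Price P = sum_t PV_t = 101.860771


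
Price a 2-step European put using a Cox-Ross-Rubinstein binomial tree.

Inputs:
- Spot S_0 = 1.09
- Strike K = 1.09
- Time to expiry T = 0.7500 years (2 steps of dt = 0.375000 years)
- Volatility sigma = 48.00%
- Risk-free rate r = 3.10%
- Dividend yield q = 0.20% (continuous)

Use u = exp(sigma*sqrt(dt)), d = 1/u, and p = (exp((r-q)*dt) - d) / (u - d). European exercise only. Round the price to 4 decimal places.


Answer: Price = V(0,0) = 0.1456

Derivation:
dt = T/N = 0.375000
u = exp(sigma*sqrt(dt)) = 1.341702; d = 1/u = 0.745322
p = (exp((r-q)*dt) - d) / (u - d) = 0.445374
Discount per step: exp(-r*dt) = 0.988442
Stock lattice S(k, i) with i counting down-moves:
  k=0: S(0,0) = 1.0900
  k=1: S(1,0) = 1.4625; S(1,1) = 0.8124
  k=2: S(2,0) = 1.9622; S(2,1) = 1.0900; S(2,2) = 0.6055
Terminal payoffs V(N, i) = max(K - S_T, 0):
  V(2,0) = 0.000000; V(2,1) = 0.000000; V(2,2) = 0.484499
Backward induction: V(k, i) = exp(-r*dt) * [p * V(k+1, i) + (1-p) * V(k+1, i+1)].
  V(1,0) = exp(-r*dt) * [p*0.000000 + (1-p)*0.000000] = 0.000000
  V(1,1) = exp(-r*dt) * [p*0.000000 + (1-p)*0.484499] = 0.265610
  V(0,0) = exp(-r*dt) * [p*0.000000 + (1-p)*0.265610] = 0.145612


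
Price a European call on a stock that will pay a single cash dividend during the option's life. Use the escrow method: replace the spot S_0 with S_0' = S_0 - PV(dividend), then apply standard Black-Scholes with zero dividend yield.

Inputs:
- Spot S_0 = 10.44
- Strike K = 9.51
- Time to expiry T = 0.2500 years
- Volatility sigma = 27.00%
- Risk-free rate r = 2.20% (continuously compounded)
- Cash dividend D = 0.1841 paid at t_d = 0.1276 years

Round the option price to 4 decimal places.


Answer: Price = 1.0224

Derivation:
PV(D) = D * exp(-r * t_d) = 0.1841 * 0.99719674 = 0.18358392
S_0' = S_0 - PV(D) = 10.4400 - 0.18358392 = 10.25641608
d1 = (ln(S_0'/K) + (r + sigma^2/2)*T) / (sigma*sqrt(T)) = 0.66794142
d2 = d1 - sigma*sqrt(T) = 0.53294142
exp(-rT) = 0.99451510
N(d1) = 0.74791451; N(d2) = 0.70296294
C = S_0' * N(d1) - K * exp(-rT) * N(d2) = 10.25641608 * 0.74791451 - 9.5100 * 0.99451510 * 0.70296294 = 1.0224


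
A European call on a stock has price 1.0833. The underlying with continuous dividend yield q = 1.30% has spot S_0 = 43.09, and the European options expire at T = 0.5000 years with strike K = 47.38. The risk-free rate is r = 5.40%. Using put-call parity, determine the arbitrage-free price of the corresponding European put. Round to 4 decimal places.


Answer: Put price = 4.3903

Derivation:
Put-call parity: C - P = S_0 * exp(-qT) - K * exp(-rT).
S_0 * exp(-qT) = 43.0900 * 0.99352108 = 42.81082331
K * exp(-rT) = 47.3800 * 0.97336124 = 46.11785562
P = C - S*exp(-qT) + K*exp(-rT)
P = 1.0833 - 42.81082331 + 46.11785562 = 4.3903


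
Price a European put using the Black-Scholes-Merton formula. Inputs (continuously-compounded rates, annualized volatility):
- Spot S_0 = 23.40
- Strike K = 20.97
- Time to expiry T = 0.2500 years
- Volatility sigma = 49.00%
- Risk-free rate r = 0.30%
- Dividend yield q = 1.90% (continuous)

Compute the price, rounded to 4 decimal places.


Answer: Price = 1.1856

Derivation:
d1 = (ln(S/K) + (r - q + 0.5*sigma^2) * T) / (sigma * sqrt(T)) = 0.55369664
d2 = d1 - sigma * sqrt(T) = 0.30869664
exp(-rT) = 0.99925028; exp(-qT) = 0.99526126
P = K * exp(-rT) * N(-d2) - S_0 * exp(-qT) * N(-d1)
N(-d1) = 0.28989324; N(-d2) = 0.37877615
P = 20.9700 * 0.99925028 * 0.37877615 - 23.4000 * 0.99526126 * 0.28989324 = 1.1856


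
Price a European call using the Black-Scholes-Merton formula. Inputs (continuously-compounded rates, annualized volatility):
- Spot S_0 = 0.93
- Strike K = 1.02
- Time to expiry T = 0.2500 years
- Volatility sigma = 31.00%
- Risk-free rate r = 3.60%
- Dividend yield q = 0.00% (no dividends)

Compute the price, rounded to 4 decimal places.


Answer: Price = 0.0280

Derivation:
d1 = (ln(S/K) + (r - q + 0.5*sigma^2) * T) / (sigma * sqrt(T)) = -0.46039239
d2 = d1 - sigma * sqrt(T) = -0.61539239
exp(-rT) = 0.99104038; exp(-qT) = 1.00000000
C = S_0 * exp(-qT) * N(d1) - K * exp(-rT) * N(d2)
N(d1) = 0.32261730; N(d2) = 0.26914781
C = 0.9300 * 1.00000000 * 0.32261730 - 1.0200 * 0.99104038 * 0.26914781 = 0.0280


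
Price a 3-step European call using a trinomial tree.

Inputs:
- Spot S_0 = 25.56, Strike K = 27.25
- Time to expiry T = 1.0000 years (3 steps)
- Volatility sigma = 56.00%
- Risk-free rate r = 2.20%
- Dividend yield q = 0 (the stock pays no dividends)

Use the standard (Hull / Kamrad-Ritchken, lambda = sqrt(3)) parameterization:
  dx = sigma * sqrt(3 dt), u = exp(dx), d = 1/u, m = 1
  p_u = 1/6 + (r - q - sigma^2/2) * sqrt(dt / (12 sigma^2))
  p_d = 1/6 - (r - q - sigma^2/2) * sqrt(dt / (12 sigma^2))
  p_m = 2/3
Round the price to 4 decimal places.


Answer: Price = V(0,0) = 4.8766

Derivation:
dt = T/N = 0.333333; dx = sigma*sqrt(3*dt) = 0.560000
u = exp(dx) = 1.750673; d = 1/u = 0.571209
p_u = 0.126548, p_m = 0.666667, p_d = 0.206786
Discount per step: exp(-r*dt) = 0.992693
Stock lattice S(k, j) with j the centered position index:
  k=0: S(0,+0) = 25.5600
  k=1: S(1,-1) = 14.6001; S(1,+0) = 25.5600; S(1,+1) = 44.7472
  k=2: S(2,-2) = 8.3397; S(2,-1) = 14.6001; S(2,+0) = 25.5600; S(2,+1) = 44.7472; S(2,+2) = 78.3377
  k=3: S(3,-3) = 4.7637; S(3,-2) = 8.3397; S(3,-1) = 14.6001; S(3,+0) = 25.5600; S(3,+1) = 44.7472; S(3,+2) = 78.3377; S(3,+3) = 137.1436
Terminal payoffs V(N, j) = max(S_T - K, 0):
  V(3,-3) = 0.000000; V(3,-2) = 0.000000; V(3,-1) = 0.000000; V(3,+0) = 0.000000; V(3,+1) = 17.497189; V(3,+2) = 51.087673; V(3,+3) = 109.893611
Backward induction: V(k, j) = exp(-r*dt) * [p_u * V(k+1, j+1) + p_m * V(k+1, j) + p_d * V(k+1, j-1)]
  V(2,-2) = exp(-r*dt) * [p_u*0.000000 + p_m*0.000000 + p_d*0.000000] = 0.000000
  V(2,-1) = exp(-r*dt) * [p_u*0.000000 + p_m*0.000000 + p_d*0.000000] = 0.000000
  V(2,+0) = exp(-r*dt) * [p_u*17.497189 + p_m*0.000000 + p_d*0.000000] = 2.198049
  V(2,+1) = exp(-r*dt) * [p_u*51.087673 + p_m*17.497189 + p_d*0.000000] = 17.997350
  V(2,+2) = exp(-r*dt) * [p_u*109.893611 + p_m*51.087673 + p_d*17.497189] = 51.206498
  V(1,-1) = exp(-r*dt) * [p_u*2.198049 + p_m*0.000000 + p_d*0.000000] = 0.276126
  V(1,+0) = exp(-r*dt) * [p_u*17.997350 + p_m*2.198049 + p_d*0.000000] = 3.715541
  V(1,+1) = exp(-r*dt) * [p_u*51.206498 + p_m*17.997350 + p_d*2.198049] = 18.794486
  V(0,+0) = exp(-r*dt) * [p_u*18.794486 + p_m*3.715541 + p_d*0.276126] = 4.876630


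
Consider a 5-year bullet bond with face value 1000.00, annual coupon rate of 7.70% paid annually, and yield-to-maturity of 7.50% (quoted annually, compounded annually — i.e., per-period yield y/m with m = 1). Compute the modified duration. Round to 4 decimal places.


Coupon per period c = face * coupon_rate / m = 77.000000
Periods per year m = 1; per-period yield y/m = 0.075000
Number of cashflows N = 5
Cashflows (t years, CF_t, discount factor 1/(1+y/m)^(m*t), PV):
  t = 1.0000: CF_t = 77.000000, DF = 0.930233, PV = 71.627907
  t = 2.0000: CF_t = 77.000000, DF = 0.865333, PV = 66.630611
  t = 3.0000: CF_t = 77.000000, DF = 0.804961, PV = 61.981964
  t = 4.0000: CF_t = 77.000000, DF = 0.748801, PV = 57.657641
  t = 5.0000: CF_t = 1077.000000, DF = 0.696559, PV = 750.193647
Price P = sum_t PV_t = 1008.091770
First compute Macaulay numerator sum_t t * PV_t:
  t * PV_t at t = 1.0000: 71.627907
  t * PV_t at t = 2.0000: 133.261222
  t * PV_t at t = 3.0000: 185.945892
  t * PV_t at t = 4.0000: 230.630563
  t * PV_t at t = 5.0000: 3750.968235
Macaulay duration D = 4372.433819 / 1008.091770 = 4.337337
Modified duration = D / (1 + y/m) = 4.337337 / (1 + 0.075000) = 4.034732

Answer: Modified duration = 4.0347


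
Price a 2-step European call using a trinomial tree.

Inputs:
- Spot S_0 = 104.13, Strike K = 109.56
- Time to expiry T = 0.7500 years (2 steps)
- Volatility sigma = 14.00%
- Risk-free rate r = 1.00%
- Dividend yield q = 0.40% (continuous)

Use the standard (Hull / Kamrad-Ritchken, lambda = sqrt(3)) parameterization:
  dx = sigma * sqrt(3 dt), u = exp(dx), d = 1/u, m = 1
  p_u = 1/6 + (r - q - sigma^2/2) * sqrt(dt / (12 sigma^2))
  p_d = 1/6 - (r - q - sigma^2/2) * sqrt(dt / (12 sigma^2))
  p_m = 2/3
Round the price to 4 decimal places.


dt = T/N = 0.375000; dx = sigma*sqrt(3*dt) = 0.148492
u = exp(dx) = 1.160084; d = 1/u = 0.862007
p_u = 0.161868, p_m = 0.666667, p_d = 0.171465
Discount per step: exp(-r*dt) = 0.996257
Stock lattice S(k, j) with j the centered position index:
  k=0: S(0,+0) = 104.1300
  k=1: S(1,-1) = 89.7607; S(1,+0) = 104.1300; S(1,+1) = 120.7995
  k=2: S(2,-2) = 77.3743; S(2,-1) = 89.7607; S(2,+0) = 104.1300; S(2,+1) = 120.7995; S(2,+2) = 140.1376
Terminal payoffs V(N, j) = max(S_T - K, 0):
  V(2,-2) = 0.000000; V(2,-1) = 0.000000; V(2,+0) = 0.000000; V(2,+1) = 11.239548; V(2,+2) = 30.577624
Backward induction: V(k, j) = exp(-r*dt) * [p_u * V(k+1, j+1) + p_m * V(k+1, j) + p_d * V(k+1, j-1)]
  V(1,-1) = exp(-r*dt) * [p_u*0.000000 + p_m*0.000000 + p_d*0.000000] = 0.000000
  V(1,+0) = exp(-r*dt) * [p_u*11.239548 + p_m*0.000000 + p_d*0.000000] = 1.812518
  V(1,+1) = exp(-r*dt) * [p_u*30.577624 + p_m*11.239548 + p_d*0.000000] = 12.396012
  V(0,+0) = exp(-r*dt) * [p_u*12.396012 + p_m*1.812518 + p_d*0.000000] = 3.202836

Answer: Price = V(0,0) = 3.2028


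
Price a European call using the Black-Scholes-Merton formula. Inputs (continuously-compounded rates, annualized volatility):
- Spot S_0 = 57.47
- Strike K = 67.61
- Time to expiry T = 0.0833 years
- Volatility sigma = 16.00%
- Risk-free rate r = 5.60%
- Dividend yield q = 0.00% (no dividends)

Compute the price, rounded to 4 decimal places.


Answer: Price = 0.0002

Derivation:
d1 = (ln(S/K) + (r - q + 0.5*sigma^2) * T) / (sigma * sqrt(T)) = -3.39467128
d2 = d1 - sigma * sqrt(T) = -3.44085007
exp(-rT) = 0.99534606; exp(-qT) = 1.00000000
C = S_0 * exp(-qT) * N(d1) - K * exp(-rT) * N(d2)
N(d1) = 0.00034356; N(d2) = 0.00028994
C = 57.4700 * 1.00000000 * 0.00034356 - 67.6100 * 0.99534606 * 0.00028994 = 0.0002


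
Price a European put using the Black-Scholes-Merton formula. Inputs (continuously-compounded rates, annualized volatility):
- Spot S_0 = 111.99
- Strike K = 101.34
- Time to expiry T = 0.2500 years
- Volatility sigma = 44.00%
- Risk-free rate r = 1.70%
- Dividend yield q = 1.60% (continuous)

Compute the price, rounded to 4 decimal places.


d1 = (ln(S/K) + (r - q + 0.5*sigma^2) * T) / (sigma * sqrt(T)) = 0.56535628
d2 = d1 - sigma * sqrt(T) = 0.34535628
exp(-rT) = 0.99575902; exp(-qT) = 0.99600799
P = K * exp(-rT) * N(-d2) - S_0 * exp(-qT) * N(-d1)
N(-d1) = 0.28591573; N(-d2) = 0.36491327
P = 101.3400 * 0.99575902 * 0.36491327 - 111.9900 * 0.99600799 * 0.28591573 = 4.9316

Answer: Price = 4.9316


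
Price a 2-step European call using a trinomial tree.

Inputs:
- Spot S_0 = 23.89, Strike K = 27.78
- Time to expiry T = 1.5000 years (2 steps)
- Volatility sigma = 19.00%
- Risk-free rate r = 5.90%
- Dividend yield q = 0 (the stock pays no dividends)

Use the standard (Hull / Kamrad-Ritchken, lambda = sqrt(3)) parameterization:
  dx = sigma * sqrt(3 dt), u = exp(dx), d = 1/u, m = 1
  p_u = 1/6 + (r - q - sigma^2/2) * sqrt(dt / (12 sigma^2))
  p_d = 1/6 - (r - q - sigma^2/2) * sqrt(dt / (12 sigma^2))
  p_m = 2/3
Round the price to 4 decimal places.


dt = T/N = 0.750000; dx = sigma*sqrt(3*dt) = 0.285000
u = exp(dx) = 1.329762; d = 1/u = 0.752014
p_u = 0.220548, p_m = 0.666667, p_d = 0.112785
Discount per step: exp(-r*dt) = 0.956715
Stock lattice S(k, j) with j the centered position index:
  k=0: S(0,+0) = 23.8900
  k=1: S(1,-1) = 17.9656; S(1,+0) = 23.8900; S(1,+1) = 31.7680
  k=2: S(2,-2) = 13.5104; S(2,-1) = 17.9656; S(2,+0) = 23.8900; S(2,+1) = 31.7680; S(2,+2) = 42.2439
Terminal payoffs V(N, j) = max(S_T - K, 0):
  V(2,-2) = 0.000000; V(2,-1) = 0.000000; V(2,+0) = 0.000000; V(2,+1) = 3.988015; V(2,+2) = 14.463900
Backward induction: V(k, j) = exp(-r*dt) * [p_u * V(k+1, j+1) + p_m * V(k+1, j) + p_d * V(k+1, j-1)]
  V(1,-1) = exp(-r*dt) * [p_u*0.000000 + p_m*0.000000 + p_d*0.000000] = 0.000000
  V(1,+0) = exp(-r*dt) * [p_u*3.988015 + p_m*0.000000 + p_d*0.000000] = 0.841478
  V(1,+1) = exp(-r*dt) * [p_u*14.463900 + p_m*3.988015 + p_d*0.000000] = 5.595503
  V(0,+0) = exp(-r*dt) * [p_u*5.595503 + p_m*0.841478 + p_d*0.000000] = 1.717364

Answer: Price = V(0,0) = 1.7174


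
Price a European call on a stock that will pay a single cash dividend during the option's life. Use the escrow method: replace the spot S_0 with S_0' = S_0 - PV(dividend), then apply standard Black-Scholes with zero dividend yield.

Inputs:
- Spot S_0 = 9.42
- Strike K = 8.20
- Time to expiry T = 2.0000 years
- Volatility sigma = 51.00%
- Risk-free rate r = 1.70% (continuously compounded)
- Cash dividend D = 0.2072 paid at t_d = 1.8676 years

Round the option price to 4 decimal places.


PV(D) = D * exp(-r * t_d) = 0.2072 * 0.96874951 = 0.20072490
S_0' = S_0 - PV(D) = 9.4200 - 0.20072490 = 9.21927510
d1 = (ln(S_0'/K) + (r + sigma^2/2)*T) / (sigma*sqrt(T)) = 0.57020849
d2 = d1 - sigma*sqrt(T) = -0.15104042
exp(-rT) = 0.96657150
N(d1) = 0.71573185; N(d2) = 0.43997191
C = S_0' * N(d1) - K * exp(-rT) * N(d2) = 9.21927510 * 0.71573185 - 8.2000 * 0.96657150 * 0.43997191 = 3.1114

Answer: Price = 3.1114


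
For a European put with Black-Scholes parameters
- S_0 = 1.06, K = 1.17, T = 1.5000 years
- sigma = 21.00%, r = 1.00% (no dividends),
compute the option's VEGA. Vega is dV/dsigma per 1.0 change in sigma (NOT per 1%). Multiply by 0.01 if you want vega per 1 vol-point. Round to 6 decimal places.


Answer: Vega = 0.507969

Derivation:
d1 = -0.1969694605; d2 = -0.4541658835
phi(d1) = 0.3912779831; exp(-qT) = 1.0000000000; exp(-rT) = 0.9851119396
Vega = S * exp(-qT) * phi(d1) * sqrt(T) = 1.0600 * 1.0000000000 * 0.3912779831 * 1.2247448714 = 0.507969


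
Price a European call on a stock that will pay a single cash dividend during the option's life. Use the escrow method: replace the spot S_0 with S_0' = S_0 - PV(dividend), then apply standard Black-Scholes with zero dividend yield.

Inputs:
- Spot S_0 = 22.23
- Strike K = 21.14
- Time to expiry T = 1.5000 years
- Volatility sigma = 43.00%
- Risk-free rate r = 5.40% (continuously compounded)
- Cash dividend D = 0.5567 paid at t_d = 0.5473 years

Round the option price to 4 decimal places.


PV(D) = D * exp(-r * t_d) = 0.5567 * 0.97087825 = 0.54048792
S_0' = S_0 - PV(D) = 22.2300 - 0.54048792 = 21.68951208
d1 = (ln(S_0'/K) + (r + sigma^2/2)*T) / (sigma*sqrt(T)) = 0.46585279
d2 = d1 - sigma*sqrt(T) = -0.06078751
exp(-rT) = 0.92219369
N(d1) = 0.67933956; N(d2) = 0.47576422
C = S_0' * N(d1) - K * exp(-rT) * N(d2) = 21.68951208 * 0.67933956 - 21.1400 * 0.92219369 * 0.47576422 = 5.4594

Answer: Price = 5.4594


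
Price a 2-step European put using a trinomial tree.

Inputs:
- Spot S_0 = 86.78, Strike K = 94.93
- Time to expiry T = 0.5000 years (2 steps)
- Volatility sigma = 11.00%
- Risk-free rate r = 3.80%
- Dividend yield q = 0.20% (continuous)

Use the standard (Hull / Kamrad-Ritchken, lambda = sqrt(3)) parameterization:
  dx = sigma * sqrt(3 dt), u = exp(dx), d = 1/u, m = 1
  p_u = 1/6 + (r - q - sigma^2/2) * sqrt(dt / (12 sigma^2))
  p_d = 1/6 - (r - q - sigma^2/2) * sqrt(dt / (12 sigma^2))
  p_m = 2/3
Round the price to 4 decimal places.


dt = T/N = 0.250000; dx = sigma*sqrt(3*dt) = 0.095263
u = exp(dx) = 1.099948; d = 1/u = 0.909134
p_u = 0.205966, p_m = 0.666667, p_d = 0.127367
Discount per step: exp(-r*dt) = 0.990545
Stock lattice S(k, j) with j the centered position index:
  k=0: S(0,+0) = 86.7800
  k=1: S(1,-1) = 78.8946; S(1,+0) = 86.7800; S(1,+1) = 95.4535
  k=2: S(2,-2) = 71.7258; S(2,-1) = 78.8946; S(2,+0) = 86.7800; S(2,+1) = 95.4535; S(2,+2) = 104.9938
Terminal payoffs V(N, j) = max(K - S_T, 0):
  V(2,-2) = 23.204195; V(2,-1) = 16.035353; V(2,+0) = 8.150000; V(2,+1) = 0.000000; V(2,+2) = 0.000000
Backward induction: V(k, j) = exp(-r*dt) * [p_u * V(k+1, j+1) + p_m * V(k+1, j) + p_d * V(k+1, j-1)]
  V(1,-1) = exp(-r*dt) * [p_u*8.150000 + p_m*16.035353 + p_d*23.204195] = 15.179425
  V(1,+0) = exp(-r*dt) * [p_u*0.000000 + p_m*8.150000 + p_d*16.035353] = 7.405033
  V(1,+1) = exp(-r*dt) * [p_u*0.000000 + p_m*0.000000 + p_d*8.150000] = 1.028230
  V(0,+0) = exp(-r*dt) * [p_u*1.028230 + p_m*7.405033 + p_d*15.179425] = 7.014875

Answer: Price = V(0,0) = 7.0149


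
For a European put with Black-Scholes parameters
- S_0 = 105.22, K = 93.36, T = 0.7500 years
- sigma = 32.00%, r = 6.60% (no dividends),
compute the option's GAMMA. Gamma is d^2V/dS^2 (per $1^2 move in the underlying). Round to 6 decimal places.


Answer: Gamma = 0.010337

Derivation:
d1 = 0.7487165194; d2 = 0.4715883902
phi(d1) = 0.3014272015; exp(-qT) = 1.0000000000; exp(-rT) = 0.9517051581
Gamma = exp(-qT) * phi(d1) / (S * sigma * sqrt(T)) = 1.0000000000 * 0.3014272015 / (105.2200 * 0.3200 * 0.8660254038) = 0.010337


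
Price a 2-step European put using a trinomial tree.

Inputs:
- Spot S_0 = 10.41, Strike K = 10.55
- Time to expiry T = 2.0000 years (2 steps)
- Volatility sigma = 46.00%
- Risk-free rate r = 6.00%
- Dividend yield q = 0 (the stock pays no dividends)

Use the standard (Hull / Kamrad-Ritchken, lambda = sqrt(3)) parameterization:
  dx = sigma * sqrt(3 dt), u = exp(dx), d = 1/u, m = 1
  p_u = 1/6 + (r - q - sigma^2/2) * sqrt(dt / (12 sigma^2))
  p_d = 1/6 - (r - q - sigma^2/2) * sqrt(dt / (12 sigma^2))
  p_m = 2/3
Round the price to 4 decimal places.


Answer: Price = V(0,0) = 1.7010

Derivation:
dt = T/N = 1.000000; dx = sigma*sqrt(3*dt) = 0.796743
u = exp(dx) = 2.218305; d = 1/u = 0.450795
p_u = 0.137925, p_m = 0.666667, p_d = 0.195409
Discount per step: exp(-r*dt) = 0.941765
Stock lattice S(k, j) with j the centered position index:
  k=0: S(0,+0) = 10.4100
  k=1: S(1,-1) = 4.6928; S(1,+0) = 10.4100; S(1,+1) = 23.0926
  k=2: S(2,-2) = 2.1155; S(2,-1) = 4.6928; S(2,+0) = 10.4100; S(2,+1) = 23.0926; S(2,+2) = 51.2263
Terminal payoffs V(N, j) = max(K - S_T, 0):
  V(2,-2) = 8.434523; V(2,-1) = 5.857228; V(2,+0) = 0.140000; V(2,+1) = 0.000000; V(2,+2) = 0.000000
Backward induction: V(k, j) = exp(-r*dt) * [p_u * V(k+1, j+1) + p_m * V(k+1, j) + p_d * V(k+1, j-1)]
  V(1,-1) = exp(-r*dt) * [p_u*0.140000 + p_m*5.857228 + p_d*8.434523] = 5.247801
  V(1,+0) = exp(-r*dt) * [p_u*0.000000 + p_m*0.140000 + p_d*5.857228] = 1.165798
  V(1,+1) = exp(-r*dt) * [p_u*0.000000 + p_m*0.000000 + p_d*0.140000] = 0.025764
  V(0,+0) = exp(-r*dt) * [p_u*0.025764 + p_m*1.165798 + p_d*5.247801] = 1.701032
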